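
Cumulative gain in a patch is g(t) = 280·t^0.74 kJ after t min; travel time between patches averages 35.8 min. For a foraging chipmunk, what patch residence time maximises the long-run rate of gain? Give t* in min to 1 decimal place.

101.9 min

By the marginal value theorem, leave when the instantaneous gain rate g'(t) equals the habitat-wide average g(t)/(T + t).
g'(t) = 0.74·280·t^-0.26. Setting 0.74·280·t^-0.26 = 280·t^0.74/(35.8+t) gives 0.74(35.8+t) = t, so 0.26·t = 0.74×35.8.
t* = 0.74×35.8/0.26 = 101.9 min.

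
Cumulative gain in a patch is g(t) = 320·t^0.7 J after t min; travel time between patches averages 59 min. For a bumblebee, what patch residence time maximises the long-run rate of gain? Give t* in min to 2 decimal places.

By the marginal value theorem, leave when the instantaneous gain rate g'(t) equals the habitat-wide average g(t)/(T + t).
g'(t) = 0.7·320·t^-0.3. Setting 0.7·320·t^-0.3 = 320·t^0.7/(59+t) gives 0.7(59+t) = t, so 0.30·t = 0.7×59.
t* = 0.7×59/0.30 = 137.7 min.

137.67 min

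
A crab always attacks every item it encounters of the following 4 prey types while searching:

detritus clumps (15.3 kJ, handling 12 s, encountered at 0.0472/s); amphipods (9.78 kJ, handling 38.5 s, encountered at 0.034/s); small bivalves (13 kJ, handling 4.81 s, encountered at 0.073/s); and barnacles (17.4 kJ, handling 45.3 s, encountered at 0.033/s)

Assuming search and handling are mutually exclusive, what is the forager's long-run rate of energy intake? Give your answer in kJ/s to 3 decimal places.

0.546 kJ/s

R = Σλ_iE_i / (1 + Σλ_ih_i)
Numerator: 0.0472×15.3 + 0.034×9.78 + 0.073×13 + 0.033×17.4 = 2.578
Denominator: 1 + 0.0472×12 + 0.034×38.5 + 0.073×4.81 + 0.033×45.3 = 4.721
R = 2.578/4.721 = 0.546 kJ/s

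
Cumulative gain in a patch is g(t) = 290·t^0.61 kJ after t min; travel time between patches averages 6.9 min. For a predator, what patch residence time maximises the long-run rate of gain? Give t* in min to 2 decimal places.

10.79 min

By the marginal value theorem, leave when the instantaneous gain rate g'(t) equals the habitat-wide average g(t)/(T + t).
g'(t) = 0.61·290·t^-0.39. Setting 0.61·290·t^-0.39 = 290·t^0.61/(6.9+t) gives 0.61(6.9+t) = t, so 0.39·t = 0.61×6.9.
t* = 0.61×6.9/0.39 = 10.79 min.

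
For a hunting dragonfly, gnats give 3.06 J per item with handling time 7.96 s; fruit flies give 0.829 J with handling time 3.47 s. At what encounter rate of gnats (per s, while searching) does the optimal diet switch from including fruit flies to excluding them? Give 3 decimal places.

Drop fruit flies once their profitability E₂/h₂ falls below the rate achievable on gnats alone: E₂/h₂ = λE₁/(1 + λh₁).
Solve for λ: λE₁h₂ = E₂(1 + λh₁) → λ(E₁h₂ − E₂h₁) = E₂ → λ = E₂/(E₁h₂ − E₂h₁).
λ = 0.829/(3.06×3.47 − 0.829×7.96) = 0.829/4.019 = 0.2063 per s.

0.206 per s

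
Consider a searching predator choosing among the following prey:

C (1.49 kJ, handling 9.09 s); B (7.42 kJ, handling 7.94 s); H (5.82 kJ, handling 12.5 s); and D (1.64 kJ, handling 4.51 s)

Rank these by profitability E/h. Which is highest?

In descending order of E/h:
B: 7.42/7.94 = 0.935 kJ/s
H: 5.82/12.5 = 0.466 kJ/s
D: 1.64/4.51 = 0.364 kJ/s
C: 1.49/9.09 = 0.164 kJ/s

B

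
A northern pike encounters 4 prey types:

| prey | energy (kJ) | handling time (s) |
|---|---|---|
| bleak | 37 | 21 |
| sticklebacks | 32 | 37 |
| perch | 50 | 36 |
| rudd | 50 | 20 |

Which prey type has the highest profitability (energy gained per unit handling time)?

rudd

Profitability E/h (kJ/s): bleak = 37/21 = 1.76, sticklebacks = 32/37 = 0.865, perch = 50/36 = 1.39, rudd = 50/20 = 2.5.
Ranked: rudd > bleak > perch > sticklebacks.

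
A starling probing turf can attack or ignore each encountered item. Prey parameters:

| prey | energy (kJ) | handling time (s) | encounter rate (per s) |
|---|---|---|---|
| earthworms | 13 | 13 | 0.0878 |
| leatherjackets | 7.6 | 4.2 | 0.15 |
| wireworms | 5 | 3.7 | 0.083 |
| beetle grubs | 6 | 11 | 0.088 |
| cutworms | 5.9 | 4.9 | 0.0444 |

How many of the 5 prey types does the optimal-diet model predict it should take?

Profitabilities (E/h, kJ/s): leatherjackets 1.81, wireworms 1.35, cutworms 1.2, earthworms 1, beetle grubs 0.545. Add prey in this order while the next type's profitability exceeds the intake rate on those already taken.
Rate on top 1: 0.6994. wireworms: 1.35 > 0.6994 → include.
Rate on top 2: 0.8027. cutworms: 1.2 > 0.8027 → include.
Rate on top 3: 0.8433. earthworms: 1 > 0.8433 → include.
Rate on top 4: 0.8975. beetle grubs: 0.545 < 0.8975 → exclude; stop.
Optimal diet: leatherjackets, wireworms, cutworms, earthworms — 4 of 5 types.

4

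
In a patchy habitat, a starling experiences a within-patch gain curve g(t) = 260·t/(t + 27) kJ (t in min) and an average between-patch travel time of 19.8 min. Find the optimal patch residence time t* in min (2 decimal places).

23.12 min

Optimal t* satisfies g'(t*) = g(t*)/(T + t*).
g'(t) = 260·27/(t + 27)². Setting 260·27/(t+27)² = 260t/[(t+27)(19.8+t)] gives 27(19.8+t) = t(t+27), so t² = 27×19.8 = 534.6.
t* = √534.6 = 23.12 min.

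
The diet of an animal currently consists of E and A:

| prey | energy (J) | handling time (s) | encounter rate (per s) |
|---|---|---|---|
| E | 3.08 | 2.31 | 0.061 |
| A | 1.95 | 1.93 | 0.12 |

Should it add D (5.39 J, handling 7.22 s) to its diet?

Yes

Intake rate on the current diet: R = (0.061×3.08 + 0.12×1.95) / (1 + 0.061×2.31 + 0.12×1.93) = 0.4219/1.373 = 0.3074 J/s.
Profitability of D: 5.39/7.22 = 0.7465 J/s.
Since 0.7465 > R, including D increases the long-run rate.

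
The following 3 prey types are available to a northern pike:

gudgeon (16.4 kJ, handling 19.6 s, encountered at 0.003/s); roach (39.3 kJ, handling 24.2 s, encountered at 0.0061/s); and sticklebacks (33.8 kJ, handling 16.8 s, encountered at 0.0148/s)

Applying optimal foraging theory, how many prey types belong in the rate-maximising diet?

3

E/h in descending order: sticklebacks 2.01, roach 1.62, gudgeon 0.837 kJ/s. The optimal diet is the largest prefix of this list for which every included type satisfies E_i/h_i > R on the types above it.
Rate on top 1: 0.4006. roach: 1.62 > 0.4006 → include.
Rate on top 2: 0.53. gudgeon: 0.837 > 0.53 → include.
Optimal diet: sticklebacks, roach, gudgeon — 3 of 3 types.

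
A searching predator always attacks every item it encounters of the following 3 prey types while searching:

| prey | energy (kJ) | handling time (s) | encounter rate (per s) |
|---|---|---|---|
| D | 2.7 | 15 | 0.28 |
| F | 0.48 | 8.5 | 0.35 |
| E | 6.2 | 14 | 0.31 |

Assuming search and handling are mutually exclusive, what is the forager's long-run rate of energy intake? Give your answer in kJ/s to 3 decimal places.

0.227 kJ/s

R = Σλ_iE_i / (1 + Σλ_ih_i)
Numerator: 0.28×2.7 + 0.35×0.48 + 0.31×6.2 = 2.846
Denominator: 1 + 0.28×15 + 0.35×8.5 + 0.31×14 = 12.52
R = 2.846/12.52 = 0.2274 kJ/s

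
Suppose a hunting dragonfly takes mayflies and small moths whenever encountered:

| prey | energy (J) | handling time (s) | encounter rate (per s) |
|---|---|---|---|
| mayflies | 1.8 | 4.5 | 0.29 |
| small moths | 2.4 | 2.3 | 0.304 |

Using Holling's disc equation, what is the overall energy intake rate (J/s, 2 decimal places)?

R = (0.29×1.8 + 0.304×2.4) / (1 + 0.29×4.5 + 0.304×2.3) = 1.252/3.004 = 0.4166 J/s.

0.42 J/s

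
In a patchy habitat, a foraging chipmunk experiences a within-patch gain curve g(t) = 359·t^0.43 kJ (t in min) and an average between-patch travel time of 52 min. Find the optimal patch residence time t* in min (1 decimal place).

39.2 min

By the marginal value theorem, leave when the instantaneous gain rate g'(t) equals the habitat-wide average g(t)/(T + t).
g'(t) = 0.43·359·t^-0.57. Setting 0.43·359·t^-0.57 = 359·t^0.43/(52+t) gives 0.43(52+t) = t, so 0.57·t = 0.43×52.
t* = 0.43×52/0.57 = 39.23 min.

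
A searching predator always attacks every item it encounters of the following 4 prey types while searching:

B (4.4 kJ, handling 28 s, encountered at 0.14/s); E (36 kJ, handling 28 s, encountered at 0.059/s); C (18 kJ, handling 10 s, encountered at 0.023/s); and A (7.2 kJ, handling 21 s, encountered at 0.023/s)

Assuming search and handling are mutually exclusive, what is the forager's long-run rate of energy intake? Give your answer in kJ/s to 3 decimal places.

R = Σλ_iE_i / (1 + Σλ_ih_i)
Numerator: 0.14×4.4 + 0.059×36 + 0.023×18 + 0.023×7.2 = 3.32
Denominator: 1 + 0.14×28 + 0.059×28 + 0.023×10 + 0.023×21 = 7.285
R = 3.32/7.285 = 0.4557 kJ/s

0.456 kJ/s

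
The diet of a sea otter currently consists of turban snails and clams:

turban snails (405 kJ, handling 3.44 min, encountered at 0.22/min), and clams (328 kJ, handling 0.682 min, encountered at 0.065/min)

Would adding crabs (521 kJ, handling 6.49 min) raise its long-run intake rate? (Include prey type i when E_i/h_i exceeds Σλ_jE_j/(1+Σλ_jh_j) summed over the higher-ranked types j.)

Yes

Intake rate on the current diet: R = (0.22×405 + 0.065×328) / (1 + 0.22×3.44 + 0.065×0.682) = 110.4/1.801 = 61.31 kJ/min.
crabs: E/h = 521/6.49 = 80.28 kJ/min.
Since 80.28 > R, including crabs increases the long-run rate.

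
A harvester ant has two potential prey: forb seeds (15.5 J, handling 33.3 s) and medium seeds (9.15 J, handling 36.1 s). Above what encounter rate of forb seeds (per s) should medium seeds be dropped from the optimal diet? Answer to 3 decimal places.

The zero-one rule: include medium seeds iff E₂/h₂ > λE₁/(1+λh₁). Equality gives the switch point.
λE₁h₂ = E₂ + λE₂h₁ ⇒ λ = E₂/(E₁h₂ − E₂h₁) = 9.15/(559.6 − 304.7) = 0.0359 per s.

0.036 per s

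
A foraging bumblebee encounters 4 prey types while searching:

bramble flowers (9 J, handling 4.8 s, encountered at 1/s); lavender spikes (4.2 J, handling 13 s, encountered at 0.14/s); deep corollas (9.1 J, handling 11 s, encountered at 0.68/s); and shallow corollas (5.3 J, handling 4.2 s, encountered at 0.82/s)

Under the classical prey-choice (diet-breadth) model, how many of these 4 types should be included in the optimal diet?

1

E/h in descending order: bramble flowers 1.88, shallow corollas 1.26, deep corollas 0.827, lavender spikes 0.323 J/s. The optimal diet is the largest prefix of this list for which every included type satisfies E_i/h_i > R on the types above it.
Rate on top 1: 1.552. shallow corollas: 1.26 < 1.552 → exclude; stop.
Optimal diet: bramble flowers — 1 of 4 types.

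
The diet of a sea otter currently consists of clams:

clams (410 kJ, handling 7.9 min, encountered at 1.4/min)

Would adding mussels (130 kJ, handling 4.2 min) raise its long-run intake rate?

Current rate: (1.4×410)/(1 + 1.4×7.9) = 47.6 kJ/min.
mussels: E/h = 130/4.2 = 30.95 kJ/min.
Since 30.95 < R, time spent handling mussels is better spent searching.

No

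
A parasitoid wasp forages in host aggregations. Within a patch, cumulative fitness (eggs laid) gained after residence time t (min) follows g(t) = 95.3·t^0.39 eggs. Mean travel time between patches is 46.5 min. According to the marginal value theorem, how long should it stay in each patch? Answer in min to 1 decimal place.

29.7 min

Optimal t* satisfies g'(t*) = g(t*)/(T + t*).
g'(t) = 0.39·95.3·t^-0.61. Setting 0.39·95.3·t^-0.61 = 95.3·t^0.39/(46.5+t) gives 0.39(46.5+t) = t, so 0.61·t = 0.39×46.5.
t* = 0.39×46.5/0.61 = 29.73 min.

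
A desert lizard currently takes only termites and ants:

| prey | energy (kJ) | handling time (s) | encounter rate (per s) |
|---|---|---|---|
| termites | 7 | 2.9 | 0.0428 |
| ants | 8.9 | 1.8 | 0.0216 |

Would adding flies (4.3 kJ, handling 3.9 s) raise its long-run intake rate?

Yes

On termites and ants alone, R = ΣλE/(1+Σλh) = 0.4918/1.163 = 0.4229 kJ/s.
flies: E/h = 4.3/3.9 = 1.103 kJ/s.
Since 1.103 > R, including flies increases the long-run rate.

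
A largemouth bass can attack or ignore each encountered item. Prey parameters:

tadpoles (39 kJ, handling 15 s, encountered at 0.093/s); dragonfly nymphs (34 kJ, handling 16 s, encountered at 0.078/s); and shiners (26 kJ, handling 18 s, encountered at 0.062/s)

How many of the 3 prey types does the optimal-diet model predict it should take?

2

Profitabilities (E/h, kJ/s): tadpoles 2.6, dragonfly nymphs 2.12, shiners 1.44. Add prey in this order while the next type's profitability exceeds the intake rate on those already taken.
Rate on top 1: 1.514. dragonfly nymphs: 2.12 > 1.514 → include.
Rate on top 2: 1.724. shiners: 1.44 < 1.724 → exclude; stop.
Optimal diet: tadpoles, dragonfly nymphs — 2 of 3 types.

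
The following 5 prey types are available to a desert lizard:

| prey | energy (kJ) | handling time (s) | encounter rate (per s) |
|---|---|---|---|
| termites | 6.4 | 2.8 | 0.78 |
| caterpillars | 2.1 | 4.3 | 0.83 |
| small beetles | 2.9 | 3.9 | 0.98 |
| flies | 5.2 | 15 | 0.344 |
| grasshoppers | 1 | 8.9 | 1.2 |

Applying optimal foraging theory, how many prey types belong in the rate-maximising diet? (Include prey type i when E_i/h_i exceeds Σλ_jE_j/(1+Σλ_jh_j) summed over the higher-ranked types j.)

1

Rank by E/h (kJ/s): termites 2.29, small beetles 0.744, caterpillars 0.488, flies 0.347, grasshoppers 0.112. Include each in turn until the next type's E/h falls below the running intake rate.
Rate on top 1: 1.568. small beetles: 0.744 < 1.568 → exclude; stop.
Optimal diet: termites — 1 of 5 types.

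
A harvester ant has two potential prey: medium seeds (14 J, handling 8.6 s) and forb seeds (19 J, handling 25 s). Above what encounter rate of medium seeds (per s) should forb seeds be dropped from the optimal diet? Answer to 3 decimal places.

The zero-one rule: include forb seeds iff E₂/h₂ > λE₁/(1+λh₁). Equality gives the switch point.
λE₁h₂ = E₂ + λE₂h₁ ⇒ λ = E₂/(E₁h₂ − E₂h₁) = 19/(350 − 163.4) = 0.1018 per s.

0.102 per s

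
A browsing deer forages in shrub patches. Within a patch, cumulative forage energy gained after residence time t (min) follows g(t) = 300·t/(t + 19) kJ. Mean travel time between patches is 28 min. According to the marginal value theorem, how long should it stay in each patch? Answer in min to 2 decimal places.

Optimal t* satisfies g'(t*) = g(t*)/(T + t*).
g'(t) = 300·19/(t + 19)². Setting 300·19/(t+19)² = 300t/[(t+19)(28+t)] gives 19(28+t) = t(t+19), so t² = 19×28 = 532.
t* = √532 = 23.07 min.

23.07 min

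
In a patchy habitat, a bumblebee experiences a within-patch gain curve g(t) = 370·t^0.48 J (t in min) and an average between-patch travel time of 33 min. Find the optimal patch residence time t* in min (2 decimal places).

30.46 min

Optimal t* satisfies g'(t*) = g(t*)/(T + t*).
g'(t) = 0.48·370·t^-0.52. Setting 0.48·370·t^-0.52 = 370·t^0.48/(33+t) gives 0.48(33+t) = t, so 0.52·t = 0.48×33.
t* = 0.48×33/0.52 = 30.46 min.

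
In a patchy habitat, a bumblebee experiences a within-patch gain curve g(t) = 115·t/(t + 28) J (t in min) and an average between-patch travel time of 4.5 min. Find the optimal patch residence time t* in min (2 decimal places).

Maximise g(t)/(T+t): set derivative to zero → g'(t)(T+t) = g(t).
g'(t) = 115·28/(t + 28)². Setting 115·28/(t+28)² = 115t/[(t+28)(4.5+t)] gives 28(4.5+t) = t(t+28), so t² = 28×4.5 = 126.
t* = √126 = 11.22 min.

11.22 min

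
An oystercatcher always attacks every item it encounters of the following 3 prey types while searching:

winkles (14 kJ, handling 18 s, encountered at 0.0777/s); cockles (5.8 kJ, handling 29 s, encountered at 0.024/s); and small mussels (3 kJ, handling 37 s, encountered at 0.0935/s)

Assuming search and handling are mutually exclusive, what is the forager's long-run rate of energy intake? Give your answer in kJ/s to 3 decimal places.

R = Σλ_iE_i / (1 + Σλ_ih_i)
Numerator: 0.0777×14 + 0.024×5.8 + 0.0935×3 = 1.508
Denominator: 1 + 0.0777×18 + 0.024×29 + 0.0935×37 = 6.554
R = 1.508/6.554 = 0.23 kJ/s

0.230 kJ/s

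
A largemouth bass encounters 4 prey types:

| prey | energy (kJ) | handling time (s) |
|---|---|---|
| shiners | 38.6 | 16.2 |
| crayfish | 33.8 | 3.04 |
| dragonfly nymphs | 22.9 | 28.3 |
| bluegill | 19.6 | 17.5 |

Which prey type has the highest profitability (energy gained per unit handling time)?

Profitability E/h (kJ/s): shiners = 38.6/16.2 = 2.38, crayfish = 33.8/3.04 = 11.1, dragonfly nymphs = 22.9/28.3 = 0.809, bluegill = 19.6/17.5 = 1.12.
Ranked: crayfish > shiners > bluegill > dragonfly nymphs.

crayfish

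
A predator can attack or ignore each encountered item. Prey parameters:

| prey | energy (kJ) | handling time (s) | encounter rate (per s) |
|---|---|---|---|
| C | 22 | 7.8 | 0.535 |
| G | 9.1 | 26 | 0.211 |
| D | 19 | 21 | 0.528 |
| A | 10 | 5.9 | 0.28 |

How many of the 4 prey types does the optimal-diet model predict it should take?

1

Profitabilities (E/h, kJ/s): C 2.82, A 1.69, D 0.905, G 0.35. Add prey in this order while the next type's profitability exceeds the intake rate on those already taken.
Rate on top 1: 2.275. A: 1.69 < 2.275 → exclude; stop.
Optimal diet: C — 1 of 4 types.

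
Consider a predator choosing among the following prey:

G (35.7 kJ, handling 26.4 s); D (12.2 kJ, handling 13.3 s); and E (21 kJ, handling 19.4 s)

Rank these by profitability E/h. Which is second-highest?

E

Profitability E/h (kJ/s): G = 35.7/26.4 = 1.35, D = 12.2/13.3 = 0.917, E = 21/19.4 = 1.08.
Ranked: G > E > D.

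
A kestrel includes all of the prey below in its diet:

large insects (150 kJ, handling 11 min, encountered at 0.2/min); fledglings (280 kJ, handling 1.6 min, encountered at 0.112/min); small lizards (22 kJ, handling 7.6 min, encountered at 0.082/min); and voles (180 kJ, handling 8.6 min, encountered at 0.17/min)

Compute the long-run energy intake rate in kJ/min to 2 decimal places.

17.16 kJ/min

Energy encountered per unit search time: 0.2×150 + 0.112×280 + 0.082×22 + 0.17×180 = 93.76 kJ/min.
Handling time per unit search time: 0.2×11 + 0.112×1.6 + 0.082×7.6 + 0.17×8.6 = 4.464.
Rate = 93.76/(1 + 4.464) = 17.16 kJ/min.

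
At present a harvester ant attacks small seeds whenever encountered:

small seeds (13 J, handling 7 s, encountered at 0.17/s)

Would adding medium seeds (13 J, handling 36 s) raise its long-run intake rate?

Current rate: (0.17×13)/(1 + 0.17×7) = 1.009 J/s.
medium seeds: E/h = 13/36 = 0.3611 J/s.
0.3611 < 1.009, so adding medium seeds would lower the average — exclude it.

No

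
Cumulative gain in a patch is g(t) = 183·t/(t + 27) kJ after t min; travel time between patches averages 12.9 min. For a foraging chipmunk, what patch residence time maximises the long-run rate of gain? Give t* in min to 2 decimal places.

18.66 min

Maximise g(t)/(T+t): set derivative to zero → g'(t)(T+t) = g(t).
g'(t) = 183·27/(t + 27)². Setting 183·27/(t+27)² = 183t/[(t+27)(12.9+t)] gives 27(12.9+t) = t(t+27), so t² = 27×12.9 = 348.3.
t* = √348.3 = 18.66 min.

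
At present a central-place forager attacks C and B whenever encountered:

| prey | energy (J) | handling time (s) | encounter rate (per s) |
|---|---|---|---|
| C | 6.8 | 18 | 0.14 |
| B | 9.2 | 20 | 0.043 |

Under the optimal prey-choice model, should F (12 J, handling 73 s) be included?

Intake rate on the current diet: R = (0.14×6.8 + 0.043×9.2) / (1 + 0.14×18 + 0.043×20) = 1.348/4.38 = 0.3077 J/s.
Profitability of F: 12/73 = 0.1644 J/s.
Since 0.1644 < R, time spent handling F is better spent searching.

No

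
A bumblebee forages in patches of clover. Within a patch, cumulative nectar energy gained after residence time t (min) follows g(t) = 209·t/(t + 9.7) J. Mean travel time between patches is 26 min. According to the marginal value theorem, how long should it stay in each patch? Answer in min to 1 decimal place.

Optimal t* satisfies g'(t*) = g(t*)/(T + t*).
g'(t) = 209·9.7/(t + 9.7)². Setting 209·9.7/(t+9.7)² = 209t/[(t+9.7)(26+t)] gives 9.7(26+t) = t(t+9.7), so t² = 9.7×26 = 252.2.
t* = √252.2 = 15.88 min.

15.9 min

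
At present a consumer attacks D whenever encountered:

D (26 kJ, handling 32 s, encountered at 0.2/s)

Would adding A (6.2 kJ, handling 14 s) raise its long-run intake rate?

No

On D alone, R = ΣλE/(1+Σλh) = 5.2/7.4 = 0.7027 kJ/s.
A: E/h = 6.2/14 = 0.4429 kJ/s.
0.4429 < 0.7027, so adding A would lower the average — exclude it.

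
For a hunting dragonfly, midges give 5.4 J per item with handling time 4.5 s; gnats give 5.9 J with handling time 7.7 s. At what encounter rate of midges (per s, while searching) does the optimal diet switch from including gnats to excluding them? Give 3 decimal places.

Drop gnats once their profitability E₂/h₂ falls below the rate achievable on midges alone: E₂/h₂ = λE₁/(1 + λh₁).
Solve for λ: λE₁h₂ = E₂(1 + λh₁) → λ(E₁h₂ − E₂h₁) = E₂ → λ = E₂/(E₁h₂ − E₂h₁).
λ = 5.9/(5.4×7.7 − 5.9×4.5) = 5.9/15.03 = 0.3925 per s.

0.393 per s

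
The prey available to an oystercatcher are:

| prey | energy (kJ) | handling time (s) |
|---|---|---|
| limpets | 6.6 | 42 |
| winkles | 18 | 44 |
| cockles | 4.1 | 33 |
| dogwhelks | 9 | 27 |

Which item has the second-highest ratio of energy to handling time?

Profitability E/h (kJ/s): limpets = 6.6/42 = 0.157, winkles = 18/44 = 0.409, cockles = 4.1/33 = 0.124, dogwhelks = 9/27 = 0.333.
Ranked: winkles > dogwhelks > limpets > cockles.

dogwhelks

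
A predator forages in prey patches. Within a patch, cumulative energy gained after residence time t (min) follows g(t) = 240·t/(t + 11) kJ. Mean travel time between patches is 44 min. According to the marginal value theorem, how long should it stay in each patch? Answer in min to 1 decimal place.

22.0 min

By the marginal value theorem, leave when the instantaneous gain rate g'(t) equals the habitat-wide average g(t)/(T + t).
g'(t) = 240·11/(t + 11)². Setting 240·11/(t+11)² = 240t/[(t+11)(44+t)] gives 11(44+t) = t(t+11), so t² = 11×44 = 484.
t* = √484 = 22 min.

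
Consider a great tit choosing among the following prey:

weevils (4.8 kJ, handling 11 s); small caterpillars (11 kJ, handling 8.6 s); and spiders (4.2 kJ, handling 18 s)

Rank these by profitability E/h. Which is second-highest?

Profitability E/h (kJ/s): weevils = 4.8/11 = 0.436, small caterpillars = 11/8.6 = 1.28, spiders = 4.2/18 = 0.233.
Ranked: small caterpillars > weevils > spiders.

weevils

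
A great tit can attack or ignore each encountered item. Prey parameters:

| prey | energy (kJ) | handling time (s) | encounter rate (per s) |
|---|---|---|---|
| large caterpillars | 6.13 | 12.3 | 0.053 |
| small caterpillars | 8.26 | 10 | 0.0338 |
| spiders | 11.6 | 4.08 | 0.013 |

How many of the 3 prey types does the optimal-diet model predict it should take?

Rank by E/h (kJ/s): spiders 2.84, small caterpillars 0.826, large caterpillars 0.498. Include each in turn until the next type's E/h falls below the running intake rate.
Rate on top 1: 0.1432. small caterpillars: 0.826 > 0.1432 → include.
Rate on top 2: 0.3091. large caterpillars: 0.498 > 0.3091 → include.
Optimal diet: spiders, small caterpillars, large caterpillars — 3 of 3 types.

3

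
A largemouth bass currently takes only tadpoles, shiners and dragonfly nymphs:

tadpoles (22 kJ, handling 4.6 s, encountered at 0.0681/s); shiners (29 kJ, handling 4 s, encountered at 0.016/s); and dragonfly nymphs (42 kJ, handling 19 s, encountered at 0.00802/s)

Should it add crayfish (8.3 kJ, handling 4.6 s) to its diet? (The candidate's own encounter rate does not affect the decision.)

Intake rate on the current diet: R = (0.0681×22 + 0.016×29 + 0.00802×42) / (1 + 0.0681×4.6 + 0.016×4 + 0.00802×19) = 2.299/1.53 = 1.503 kJ/s.
crayfish: E/h = 8.3/4.6 = 1.804 kJ/s.
1.804 > 1.503, so adding crayfish raises the average — include it.

Yes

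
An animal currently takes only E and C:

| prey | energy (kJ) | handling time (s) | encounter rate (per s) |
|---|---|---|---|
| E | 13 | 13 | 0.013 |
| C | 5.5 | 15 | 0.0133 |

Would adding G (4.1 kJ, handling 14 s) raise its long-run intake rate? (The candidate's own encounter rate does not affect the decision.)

Intake rate on the current diet: R = (0.013×13 + 0.0133×5.5) / (1 + 0.013×13 + 0.0133×15) = 0.2421/1.369 = 0.1769 kJ/s.
G: E/h = 4.1/14 = 0.2929 kJ/s.
Since 0.2929 > R, including G increases the long-run rate.

Yes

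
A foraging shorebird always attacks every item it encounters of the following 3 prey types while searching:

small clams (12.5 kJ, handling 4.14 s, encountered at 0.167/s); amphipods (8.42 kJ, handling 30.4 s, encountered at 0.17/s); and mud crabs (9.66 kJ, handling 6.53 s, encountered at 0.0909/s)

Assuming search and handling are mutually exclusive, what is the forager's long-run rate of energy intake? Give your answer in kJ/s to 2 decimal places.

0.59 kJ/s

R = (0.167×12.5 + 0.17×8.42 + 0.0909×9.66) / (1 + 0.167×4.14 + 0.17×30.4 + 0.0909×6.53) = 4.397/7.453 = 0.59 kJ/s.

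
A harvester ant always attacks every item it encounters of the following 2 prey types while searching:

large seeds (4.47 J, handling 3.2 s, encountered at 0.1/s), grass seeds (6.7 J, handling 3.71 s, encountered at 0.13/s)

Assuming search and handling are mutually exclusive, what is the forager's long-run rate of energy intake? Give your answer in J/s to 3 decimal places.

Energy encountered per unit search time: 0.1×4.47 + 0.13×6.7 = 1.318 J/s.
Handling time per unit search time: 0.1×3.2 + 0.13×3.71 = 0.8023.
Rate = 1.318/(1 + 0.8023) = 0.7313 J/s.

0.731 J/s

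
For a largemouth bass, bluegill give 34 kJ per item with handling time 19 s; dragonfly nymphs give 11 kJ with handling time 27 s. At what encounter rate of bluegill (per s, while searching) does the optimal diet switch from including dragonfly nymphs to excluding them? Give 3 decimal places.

0.016 per s

Drop dragonfly nymphs once their profitability E₂/h₂ falls below the rate achievable on bluegill alone: E₂/h₂ = λE₁/(1 + λh₁).
Solve for λ: λE₁h₂ = E₂(1 + λh₁) → λ(E₁h₂ − E₂h₁) = E₂ → λ = E₂/(E₁h₂ − E₂h₁).
λ = 11/(34×27 − 11×19) = 11/709 = 0.01551 per s.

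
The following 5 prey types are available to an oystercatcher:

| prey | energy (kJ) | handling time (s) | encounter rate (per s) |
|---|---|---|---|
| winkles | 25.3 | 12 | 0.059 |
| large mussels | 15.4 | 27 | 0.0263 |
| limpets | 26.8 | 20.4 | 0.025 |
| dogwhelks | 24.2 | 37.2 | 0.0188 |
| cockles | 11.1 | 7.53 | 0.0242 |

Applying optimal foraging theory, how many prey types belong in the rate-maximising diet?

3

Profitabilities (E/h, kJ/s): winkles 2.11, cockles 1.47, limpets 1.31, dogwhelks 0.651, large mussels 0.57. Add prey in this order while the next type's profitability exceeds the intake rate on those already taken.
Rate on top 1: 0.8739. cockles: 1.47 > 0.8739 → include.
Rate on top 2: 0.9318. limpets: 1.31 > 0.9318 → include.
Rate on top 3: 1.013. dogwhelks: 0.651 < 1.013 → exclude; stop.
Optimal diet: winkles, cockles, limpets — 3 of 5 types.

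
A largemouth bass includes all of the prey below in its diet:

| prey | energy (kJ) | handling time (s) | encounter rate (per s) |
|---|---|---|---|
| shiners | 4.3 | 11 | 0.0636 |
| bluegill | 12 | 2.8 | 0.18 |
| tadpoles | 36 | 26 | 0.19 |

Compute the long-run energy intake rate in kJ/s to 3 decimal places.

1.298 kJ/s

Energy encountered per unit search time: 0.0636×4.3 + 0.18×12 + 0.19×36 = 9.273 kJ/s.
Handling time per unit search time: 0.0636×11 + 0.18×2.8 + 0.19×26 = 6.144.
Rate = 9.273/(1 + 6.144) = 1.298 kJ/s.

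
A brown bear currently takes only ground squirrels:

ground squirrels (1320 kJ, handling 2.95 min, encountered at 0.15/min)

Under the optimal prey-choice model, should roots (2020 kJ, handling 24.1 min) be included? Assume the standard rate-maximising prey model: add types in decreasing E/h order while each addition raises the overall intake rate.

No

Intake rate on the current diet: R = (0.15×1320) / (1 + 0.15×2.95) = 198/1.442 = 137.3 kJ/min.
Profitability of roots: 2020/24.1 = 83.82 kJ/min.
83.82 < 137.3, so adding roots would lower the average — exclude it.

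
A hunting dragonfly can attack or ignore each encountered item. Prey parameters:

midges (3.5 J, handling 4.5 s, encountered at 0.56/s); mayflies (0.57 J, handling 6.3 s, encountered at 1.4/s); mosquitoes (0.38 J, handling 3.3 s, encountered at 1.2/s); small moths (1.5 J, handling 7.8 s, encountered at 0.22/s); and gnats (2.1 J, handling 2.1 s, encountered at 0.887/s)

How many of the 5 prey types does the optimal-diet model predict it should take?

E/h in descending order: gnats 1, midges 0.778, small moths 0.192, mosquitoes 0.115, mayflies 0.0905 J/s. The optimal diet is the largest prefix of this list for which every included type satisfies E_i/h_i > R on the types above it.
Rate on top 1: 0.6507. midges: 0.778 > 0.6507 → include.
Rate on top 2: 0.7102. small moths: 0.192 < 0.7102 → exclude; stop.
Optimal diet: gnats, midges — 2 of 5 types.

2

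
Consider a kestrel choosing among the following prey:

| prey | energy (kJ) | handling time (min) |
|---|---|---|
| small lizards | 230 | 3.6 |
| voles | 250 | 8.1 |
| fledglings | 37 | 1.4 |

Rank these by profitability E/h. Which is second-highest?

In descending order of E/h:
small lizards: 230/3.6 = 63.9 kJ/min
voles: 250/8.1 = 30.9 kJ/min
fledglings: 37/1.4 = 26.4 kJ/min

voles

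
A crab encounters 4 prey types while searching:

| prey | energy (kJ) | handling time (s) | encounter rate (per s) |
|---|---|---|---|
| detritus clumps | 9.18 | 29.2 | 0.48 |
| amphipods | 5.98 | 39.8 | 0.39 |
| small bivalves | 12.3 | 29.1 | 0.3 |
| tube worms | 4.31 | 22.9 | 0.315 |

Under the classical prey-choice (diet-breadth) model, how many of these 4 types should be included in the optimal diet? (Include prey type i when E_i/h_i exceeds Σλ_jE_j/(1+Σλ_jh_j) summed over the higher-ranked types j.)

1

Rank by E/h (kJ/s): small bivalves 0.423, detritus clumps 0.314, tube worms 0.188, amphipods 0.15. Include each in turn until the next type's E/h falls below the running intake rate.
Rate on top 1: 0.3792. detritus clumps: 0.314 < 0.3792 → exclude; stop.
Optimal diet: small bivalves — 1 of 4 types.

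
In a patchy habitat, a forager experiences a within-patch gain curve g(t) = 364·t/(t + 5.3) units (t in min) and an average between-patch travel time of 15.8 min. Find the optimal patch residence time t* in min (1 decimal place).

Maximise g(t)/(T+t): set derivative to zero → g'(t)(T+t) = g(t).
g'(t) = 364·5.3/(t + 5.3)². Setting 364·5.3/(t+5.3)² = 364t/[(t+5.3)(15.8+t)] gives 5.3(15.8+t) = t(t+5.3), so t² = 5.3×15.8 = 83.74.
t* = √83.74 = 9.151 min.

9.2 min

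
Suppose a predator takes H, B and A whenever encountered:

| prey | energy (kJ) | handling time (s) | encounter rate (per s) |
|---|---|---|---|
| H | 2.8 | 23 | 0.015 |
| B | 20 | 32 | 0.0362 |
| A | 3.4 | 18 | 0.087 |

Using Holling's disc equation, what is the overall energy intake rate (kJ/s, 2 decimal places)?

R = (0.015×2.8 + 0.0362×20 + 0.087×3.4) / (1 + 0.015×23 + 0.0362×32 + 0.087×18) = 1.062/4.069 = 0.2609 kJ/s.

0.26 kJ/s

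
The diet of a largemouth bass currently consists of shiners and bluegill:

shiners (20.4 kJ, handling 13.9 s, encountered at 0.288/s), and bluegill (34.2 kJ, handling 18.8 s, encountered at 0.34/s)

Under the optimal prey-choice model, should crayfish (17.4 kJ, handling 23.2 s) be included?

No

On shiners and bluegill alone, R = ΣλE/(1+Σλh) = 17.5/11.4 = 1.536 kJ/s.
crayfish: E/h = 17.4/23.2 = 0.75 kJ/s.
Since 0.75 < R, time spent handling crayfish is better spent searching.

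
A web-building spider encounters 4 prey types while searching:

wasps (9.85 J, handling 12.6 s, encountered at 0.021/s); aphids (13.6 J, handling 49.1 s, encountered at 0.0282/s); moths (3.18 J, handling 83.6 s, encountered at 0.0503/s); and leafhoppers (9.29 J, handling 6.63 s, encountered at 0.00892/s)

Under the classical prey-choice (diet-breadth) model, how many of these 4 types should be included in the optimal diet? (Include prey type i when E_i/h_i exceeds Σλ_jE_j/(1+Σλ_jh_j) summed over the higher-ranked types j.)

E/h in descending order: leafhoppers 1.4, wasps 0.782, aphids 0.277, moths 0.038 J/s. The optimal diet is the largest prefix of this list for which every included type satisfies E_i/h_i > R on the types above it.
Rate on top 1: 0.07824. wasps: 0.782 > 0.07824 → include.
Rate on top 2: 0.2189. aphids: 0.277 > 0.2189 → include.
Rate on top 3: 0.2486. moths: 0.038 < 0.2486 → exclude; stop.
Optimal diet: leafhoppers, wasps, aphids — 3 of 4 types.

3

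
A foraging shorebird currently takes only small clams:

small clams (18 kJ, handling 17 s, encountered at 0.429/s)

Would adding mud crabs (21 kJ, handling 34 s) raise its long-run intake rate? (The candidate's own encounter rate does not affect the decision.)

Current rate: (0.429×18)/(1 + 0.429×17) = 0.9311 kJ/s.
Profitability of mud crabs: 21/34 = 0.6176 kJ/s.
0.6176 < 0.9311, so adding mud crabs would lower the average — exclude it.

No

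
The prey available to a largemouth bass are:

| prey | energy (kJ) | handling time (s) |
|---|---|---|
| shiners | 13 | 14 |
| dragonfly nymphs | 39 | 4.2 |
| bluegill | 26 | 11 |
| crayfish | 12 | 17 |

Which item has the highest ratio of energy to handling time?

dragonfly nymphs

In descending order of E/h:
dragonfly nymphs: 39/4.2 = 9.29 kJ/s
bluegill: 26/11 = 2.36 kJ/s
shiners: 13/14 = 0.929 kJ/s
crayfish: 12/17 = 0.706 kJ/s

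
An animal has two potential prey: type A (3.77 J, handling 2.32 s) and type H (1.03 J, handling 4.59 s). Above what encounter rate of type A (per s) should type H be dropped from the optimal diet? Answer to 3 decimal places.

0.069 per s

At the threshold, the rate on type A alone equals the profitability of type H: λ·3.77/(1 + λ·2.32) = 1.03/4.59 = 0.2244.
Rearranging, λ(3.77 − 0.2244×2.32) = 0.2244, so λ = 0.2244/3.249 = 0.06906 per s.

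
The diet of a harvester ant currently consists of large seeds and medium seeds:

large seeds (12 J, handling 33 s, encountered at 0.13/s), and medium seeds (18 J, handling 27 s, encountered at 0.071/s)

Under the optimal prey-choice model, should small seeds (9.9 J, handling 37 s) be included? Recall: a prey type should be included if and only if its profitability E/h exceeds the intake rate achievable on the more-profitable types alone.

No

Intake rate on the current diet: R = (0.13×12 + 0.071×18) / (1 + 0.13×33 + 0.071×27) = 2.838/7.207 = 0.3938 J/s.
Profitability of small seeds: 9.9/37 = 0.2676 J/s.
Since 0.2676 < R, time spent handling small seeds is better spent searching.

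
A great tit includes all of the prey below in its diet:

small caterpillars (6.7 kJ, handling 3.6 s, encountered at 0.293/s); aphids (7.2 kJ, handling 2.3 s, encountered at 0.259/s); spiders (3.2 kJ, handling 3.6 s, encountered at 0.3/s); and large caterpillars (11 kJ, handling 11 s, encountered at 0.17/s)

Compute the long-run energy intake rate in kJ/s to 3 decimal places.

R = Σλ_iE_i / (1 + Σλ_ih_i)
Numerator: 0.293×6.7 + 0.259×7.2 + 0.3×3.2 + 0.17×11 = 6.658
Denominator: 1 + 0.293×3.6 + 0.259×2.3 + 0.3×3.6 + 0.17×11 = 5.601
R = 6.658/5.601 = 1.189 kJ/s

1.189 kJ/s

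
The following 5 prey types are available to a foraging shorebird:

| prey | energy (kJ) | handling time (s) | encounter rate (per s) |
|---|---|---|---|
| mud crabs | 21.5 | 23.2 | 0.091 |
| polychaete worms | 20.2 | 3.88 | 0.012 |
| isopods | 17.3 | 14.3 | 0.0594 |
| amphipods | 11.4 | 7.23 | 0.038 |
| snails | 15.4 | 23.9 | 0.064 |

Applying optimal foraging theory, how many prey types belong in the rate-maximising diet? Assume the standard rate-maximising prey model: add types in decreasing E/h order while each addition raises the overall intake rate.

4

E/h in descending order: polychaete worms 5.21, amphipods 1.58, isopods 1.21, mud crabs 0.927, snails 0.644 kJ/s. The optimal diet is the largest prefix of this list for which every included type satisfies E_i/h_i > R on the types above it.
Rate on top 1: 0.2316. amphipods: 1.58 > 0.2316 → include.
Rate on top 2: 0.5113. isopods: 1.21 > 0.5113 → include.
Rate on top 3: 0.7846. mud crabs: 0.927 > 0.7846 → include.
Rate on top 4: 0.8547. snails: 0.644 < 0.8547 → exclude; stop.
Optimal diet: polychaete worms, amphipods, isopods, mud crabs — 4 of 5 types.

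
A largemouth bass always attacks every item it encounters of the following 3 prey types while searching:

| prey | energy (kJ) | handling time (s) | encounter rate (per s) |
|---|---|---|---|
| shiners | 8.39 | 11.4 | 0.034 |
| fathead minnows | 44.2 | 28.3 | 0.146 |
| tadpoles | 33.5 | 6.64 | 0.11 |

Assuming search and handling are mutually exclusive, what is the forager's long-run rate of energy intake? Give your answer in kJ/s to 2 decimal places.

Energy encountered per unit search time: 0.034×8.39 + 0.146×44.2 + 0.11×33.5 = 10.42 kJ/s.
Handling time per unit search time: 0.034×11.4 + 0.146×28.3 + 0.11×6.64 = 5.25.
Rate = 10.42/(1 + 5.25) = 1.668 kJ/s.

1.67 kJ/s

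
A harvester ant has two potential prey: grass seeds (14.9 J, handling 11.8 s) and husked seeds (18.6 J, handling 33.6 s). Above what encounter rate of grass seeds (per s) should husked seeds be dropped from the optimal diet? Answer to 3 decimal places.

The zero-one rule: include husked seeds iff E₂/h₂ > λE₁/(1+λh₁). Equality gives the switch point.
λE₁h₂ = E₂ + λE₂h₁ ⇒ λ = E₂/(E₁h₂ − E₂h₁) = 18.6/(500.6 − 219.5) = 0.06615 per s.

0.066 per s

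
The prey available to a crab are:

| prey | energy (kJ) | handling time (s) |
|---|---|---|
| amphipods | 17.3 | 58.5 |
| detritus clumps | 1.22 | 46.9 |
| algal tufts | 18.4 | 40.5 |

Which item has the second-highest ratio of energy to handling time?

Profitability E/h (kJ/s): amphipods = 17.3/58.5 = 0.296, detritus clumps = 1.22/46.9 = 0.026, algal tufts = 18.4/40.5 = 0.454.
Ranked: algal tufts > amphipods > detritus clumps.

amphipods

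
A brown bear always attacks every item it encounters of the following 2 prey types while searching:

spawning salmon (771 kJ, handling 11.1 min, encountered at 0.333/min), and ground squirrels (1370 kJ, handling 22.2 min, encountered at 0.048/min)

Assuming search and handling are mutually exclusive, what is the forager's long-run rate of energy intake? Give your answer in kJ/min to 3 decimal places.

R = Σλ_iE_i / (1 + Σλ_ih_i)
Numerator: 0.333×771 + 0.048×1370 = 322.5
Denominator: 1 + 0.333×11.1 + 0.048×22.2 = 5.762
R = 322.5/5.762 = 55.97 kJ/min

55.972 kJ/min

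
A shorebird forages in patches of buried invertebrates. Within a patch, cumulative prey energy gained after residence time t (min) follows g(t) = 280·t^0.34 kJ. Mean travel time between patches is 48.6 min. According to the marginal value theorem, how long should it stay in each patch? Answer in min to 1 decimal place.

25.0 min

By the marginal value theorem, leave when the instantaneous gain rate g'(t) equals the habitat-wide average g(t)/(T + t).
g'(t) = 0.34·280·t^-0.66. Setting 0.34·280·t^-0.66 = 280·t^0.34/(48.6+t) gives 0.34(48.6+t) = t, so 0.66·t = 0.34×48.6.
t* = 0.34×48.6/0.66 = 25.04 min.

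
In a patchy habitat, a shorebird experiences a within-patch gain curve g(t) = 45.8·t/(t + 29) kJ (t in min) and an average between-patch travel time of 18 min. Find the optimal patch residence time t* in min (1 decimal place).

By the marginal value theorem, leave when the instantaneous gain rate g'(t) equals the habitat-wide average g(t)/(T + t).
g'(t) = 45.8·29/(t + 29)². Setting 45.8·29/(t+29)² = 45.8t/[(t+29)(18+t)] gives 29(18+t) = t(t+29), so t² = 29×18 = 522.
t* = √522 = 22.85 min.

22.8 min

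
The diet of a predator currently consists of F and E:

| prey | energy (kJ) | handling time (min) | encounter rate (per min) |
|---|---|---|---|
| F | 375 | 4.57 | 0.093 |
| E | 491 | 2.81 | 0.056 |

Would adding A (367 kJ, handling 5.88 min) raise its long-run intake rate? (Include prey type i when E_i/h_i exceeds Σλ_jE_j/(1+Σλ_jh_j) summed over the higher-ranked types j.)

Intake rate on the current diet: R = (0.093×375 + 0.056×491) / (1 + 0.093×4.57 + 0.056×2.81) = 62.37/1.582 = 39.42 kJ/min.
Profitability of A: 367/5.88 = 62.41 kJ/min.
Since 62.41 > R, including A increases the long-run rate.

Yes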